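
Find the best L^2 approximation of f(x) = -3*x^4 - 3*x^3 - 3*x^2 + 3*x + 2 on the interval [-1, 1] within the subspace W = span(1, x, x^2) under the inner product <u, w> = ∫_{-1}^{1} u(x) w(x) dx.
g(x) = -39*x^2/7 + 6*x/5 + 79/35

The best approximation g ∈ W is the orthogonal projection of f onto W. Writing g = a_0 + a_1 x + a_2 x^2, the coefficients solve the normal equations G · a = b where
  G_{ij} = <φ_i, φ_j> and b_i = <f, φ_i>, with φ_0 = 1, φ_1 = x, φ_2 = x^2.
G =
  [2, 0, 2/3]
  [0, 2/3, 0]
  [2/3, 0, 2/5],
b = (4/5, 4/5, -76/105).
Solving gives a_0 = 79/35, a_1 = 6/5, a_2 = -39/7, so
  g(x) = -39*x^2/7 + 6*x/5 + 79/35.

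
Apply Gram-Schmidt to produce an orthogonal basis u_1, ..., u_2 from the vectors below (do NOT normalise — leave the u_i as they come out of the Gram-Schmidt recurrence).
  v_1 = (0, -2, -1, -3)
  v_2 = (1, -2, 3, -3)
Orthogonal basis:
  u_1 = (0, -2, -1, -3)
  u_2 = (1, -4/7, 26/7, -6/7)

Apply the Gram-Schmidt recurrence
  u_1 = v_1
  u_i = v_i − Σ_{j<i} ((v_i · u_j) / (u_j · u_j)) · u_j.

Step by step this gives:
  u_1 = (0, -2, -1, -3)
  u_2 = (1, -4/7, 26/7, -6/7)

Orthogonality check:
  u_2 · u_1 = 0 (should be 0)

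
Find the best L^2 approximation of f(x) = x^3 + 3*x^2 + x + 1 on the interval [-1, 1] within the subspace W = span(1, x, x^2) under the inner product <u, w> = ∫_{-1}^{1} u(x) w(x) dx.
g(x) = 3*x^2 + 8*x/5 + 1

The best approximation g ∈ W is the orthogonal projection of f onto W. Writing g = a_0 + a_1 x + a_2 x^2, the coefficients solve the normal equations G · a = b where
  G_{ij} = <φ_i, φ_j> and b_i = <f, φ_i>, with φ_0 = 1, φ_1 = x, φ_2 = x^2.
G =
  [2, 0, 2/3]
  [0, 2/3, 0]
  [2/3, 0, 2/5],
b = (4, 16/15, 28/15).
Solving gives a_0 = 1, a_1 = 8/5, a_2 = 3, so
  g(x) = 3*x^2 + 8*x/5 + 1.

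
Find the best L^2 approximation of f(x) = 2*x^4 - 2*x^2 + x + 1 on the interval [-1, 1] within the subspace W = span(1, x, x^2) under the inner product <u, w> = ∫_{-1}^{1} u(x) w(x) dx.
g(x) = -2*x^2/7 + x + 29/35

The best approximation g ∈ W is the orthogonal projection of f onto W. Writing g = a_0 + a_1 x + a_2 x^2, the coefficients solve the normal equations G · a = b where
  G_{ij} = <φ_i, φ_j> and b_i = <f, φ_i>, with φ_0 = 1, φ_1 = x, φ_2 = x^2.
G =
  [2, 0, 2/3]
  [0, 2/3, 0]
  [2/3, 0, 2/5],
b = (22/15, 2/3, 46/105).
Solving gives a_0 = 29/35, a_1 = 1, a_2 = -2/7, so
  g(x) = -2*x^2/7 + x + 29/35.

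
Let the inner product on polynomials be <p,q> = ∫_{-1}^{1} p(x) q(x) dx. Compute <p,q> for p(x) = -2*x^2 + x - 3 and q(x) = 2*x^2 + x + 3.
<p,q> = -404/15

Expand the product: p(x)·q(x) = -4*x^4 - 11*x^2 - 9.
∫_{-1}^{1} of each monomial x^k gives [2/(k+1) if k even, 0 if k odd]. Integrating term-by-term (or equivalently evaluating the antiderivative F(x) = -4*x^5/5 - 11*x^3/3 - 9*x at the endpoints):
  F(1) − F(−1) = -202/15 − (202/15) = -404/15.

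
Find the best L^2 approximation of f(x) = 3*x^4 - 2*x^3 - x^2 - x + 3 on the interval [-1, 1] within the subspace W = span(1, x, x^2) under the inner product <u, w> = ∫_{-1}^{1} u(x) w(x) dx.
g(x) = 11*x^2/7 - 11*x/5 + 96/35

The best approximation g ∈ W is the orthogonal projection of f onto W. Writing g = a_0 + a_1 x + a_2 x^2, the coefficients solve the normal equations G · a = b where
  G_{ij} = <φ_i, φ_j> and b_i = <f, φ_i>, with φ_0 = 1, φ_1 = x, φ_2 = x^2.
G =
  [2, 0, 2/3]
  [0, 2/3, 0]
  [2/3, 0, 2/5],
b = (98/15, -22/15, 86/35).
Solving gives a_0 = 96/35, a_1 = -11/5, a_2 = 11/7, so
  g(x) = 11*x^2/7 - 11*x/5 + 96/35.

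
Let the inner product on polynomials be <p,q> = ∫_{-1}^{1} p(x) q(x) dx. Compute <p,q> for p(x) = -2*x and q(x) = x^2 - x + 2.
<p,q> = 4/3

Expand the product: p(x)·q(x) = -2*x^3 + 2*x^2 - 4*x.
∫_{-1}^{1} of each monomial x^k gives [2/(k+1) if k even, 0 if k odd]. Integrating term-by-term (or equivalently evaluating the antiderivative F(x) = -x^4/2 + 2*x^3/3 - 2*x^2 at the endpoints):
  F(1) − F(−1) = -11/6 − (-19/6) = 4/3.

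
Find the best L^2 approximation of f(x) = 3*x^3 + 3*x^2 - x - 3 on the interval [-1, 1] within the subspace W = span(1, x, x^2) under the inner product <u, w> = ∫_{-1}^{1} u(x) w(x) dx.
g(x) = 3*x^2 + 4*x/5 - 3

The best approximation g ∈ W is the orthogonal projection of f onto W. Writing g = a_0 + a_1 x + a_2 x^2, the coefficients solve the normal equations G · a = b where
  G_{ij} = <φ_i, φ_j> and b_i = <f, φ_i>, with φ_0 = 1, φ_1 = x, φ_2 = x^2.
G =
  [2, 0, 2/3]
  [0, 2/3, 0]
  [2/3, 0, 2/5],
b = (-4, 8/15, -4/5).
Solving gives a_0 = -3, a_1 = 4/5, a_2 = 3, so
  g(x) = 3*x^2 + 4*x/5 - 3.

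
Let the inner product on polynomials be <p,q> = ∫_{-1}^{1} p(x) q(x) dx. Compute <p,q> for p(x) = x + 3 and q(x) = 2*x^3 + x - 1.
<p,q> = -68/15

Expand the product: p(x)·q(x) = 2*x^4 + 6*x^3 + x^2 + 2*x - 3.
∫_{-1}^{1} of each monomial x^k gives [2/(k+1) if k even, 0 if k odd]. Integrating term-by-term (or equivalently evaluating the antiderivative F(x) = 2*x^5/5 + 3*x^4/2 + x^3/3 + x^2 - 3*x at the endpoints):
  F(1) − F(−1) = 7/30 − (143/30) = -68/15.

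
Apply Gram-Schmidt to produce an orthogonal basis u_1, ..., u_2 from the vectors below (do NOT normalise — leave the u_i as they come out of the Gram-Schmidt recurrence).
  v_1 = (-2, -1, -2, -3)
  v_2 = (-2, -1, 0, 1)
Orthogonal basis:
  u_1 = (-2, -1, -2, -3)
  u_2 = (-16/9, -8/9, 2/9, 4/3)

Apply the Gram-Schmidt recurrence
  u_1 = v_1
  u_i = v_i − Σ_{j<i} ((v_i · u_j) / (u_j · u_j)) · u_j.

Step by step this gives:
  u_1 = (-2, -1, -2, -3)
  u_2 = (-16/9, -8/9, 2/9, 4/3)

Orthogonality check:
  u_2 · u_1 = 0 (should be 0)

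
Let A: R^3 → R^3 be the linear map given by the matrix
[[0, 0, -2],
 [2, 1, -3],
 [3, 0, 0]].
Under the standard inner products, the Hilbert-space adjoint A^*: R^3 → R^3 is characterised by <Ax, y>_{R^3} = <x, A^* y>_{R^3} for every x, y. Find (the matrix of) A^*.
A^* = A^T =
[[0, 2, 3],
 [0, 1, 0],
 [-2, -3, 0]]

For real matrices with standard dot products, the defining identity <Ax, y> = <x, A^* y> gives (Ax)^T y = x^T (A^*) y, i.e. x^T A^T y = x^T (A^*) y. Since this holds for all x, y, we must have A^* = A^T. Therefore
A^* =
[[0, 2, 3],
 [0, 1, 0],
 [-2, -3, 0]].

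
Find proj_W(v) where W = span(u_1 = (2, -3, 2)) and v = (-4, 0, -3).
proj_W(v) = (-28/17, 42/17, -28/17)

Set up U = [u_1 | ... | u_1] ∈ R^(3×1). The projector onto W = col(U) is P = U (U^T U)^(-1) U^T.
Compute U^T U =
  [17],
and U^T v = (-14).
Solve U^T U · c = U^T v for the coefficients: c = (-14/17). The projection is proj_W(v) = U c.
Check: (v - proj_W(v)) · u_1 = 0  (should be 0).
Result: proj_W(v) = (-28/17, 42/17, -28/17).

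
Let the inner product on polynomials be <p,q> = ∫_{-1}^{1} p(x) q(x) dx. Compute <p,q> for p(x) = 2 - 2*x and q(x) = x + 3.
<p,q> = 32/3

Expand the product: p(x)·q(x) = -2*x^2 - 4*x + 6.
∫_{-1}^{1} of each monomial x^k gives [2/(k+1) if k even, 0 if k odd]. Integrating term-by-term (or equivalently evaluating the antiderivative F(x) = -2*x^3/3 - 2*x^2 + 6*x at the endpoints):
  F(1) − F(−1) = 10/3 − (-22/3) = 32/3.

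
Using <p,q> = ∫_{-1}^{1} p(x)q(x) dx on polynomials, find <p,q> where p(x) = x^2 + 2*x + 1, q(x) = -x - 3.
<p,q> = -28/3

Expand the product: p(x)·q(x) = -x^3 - 5*x^2 - 7*x - 3.
∫_{-1}^{1} of each monomial x^k gives [2/(k+1) if k even, 0 if k odd]. Integrating term-by-term (or equivalently evaluating the antiderivative F(x) = -x^4/4 - 5*x^3/3 - 7*x^2/2 - 3*x at the endpoints):
  F(1) − F(−1) = -101/12 − (11/12) = -28/3.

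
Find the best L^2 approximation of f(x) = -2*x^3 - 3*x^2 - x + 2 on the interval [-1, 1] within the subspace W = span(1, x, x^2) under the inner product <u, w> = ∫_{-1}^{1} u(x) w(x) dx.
g(x) = -3*x^2 - 11*x/5 + 2

The best approximation g ∈ W is the orthogonal projection of f onto W. Writing g = a_0 + a_1 x + a_2 x^2, the coefficients solve the normal equations G · a = b where
  G_{ij} = <φ_i, φ_j> and b_i = <f, φ_i>, with φ_0 = 1, φ_1 = x, φ_2 = x^2.
G =
  [2, 0, 2/3]
  [0, 2/3, 0]
  [2/3, 0, 2/5],
b = (2, -22/15, 2/15).
Solving gives a_0 = 2, a_1 = -11/5, a_2 = -3, so
  g(x) = -3*x^2 - 11*x/5 + 2.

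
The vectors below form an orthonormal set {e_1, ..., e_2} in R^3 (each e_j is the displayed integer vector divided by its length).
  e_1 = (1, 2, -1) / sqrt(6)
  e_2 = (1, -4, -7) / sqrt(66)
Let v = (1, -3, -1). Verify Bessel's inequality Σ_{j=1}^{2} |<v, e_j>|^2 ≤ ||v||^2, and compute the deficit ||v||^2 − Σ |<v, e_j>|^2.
Σ |<v, e_j>|^2 = 96/11; ||v||^2 = 11; deficit = 25/11

Write each e_j = u_j / sqrt(<u_j, u_j>) where u_j is the displayed integer vector. Then <v, e_j> = <v, u_j> / sqrt(<u_j, u_j>), so |<v, e_j>|^2 = <v, u_j>^2 / <u_j, u_j>.
Coefficients: <v, e_1> = -4/sqrt(6), <v, e_2> = 20/sqrt(66).
Square and sum: Σ |<v, e_j>|^2 = 96/11.
Compute ||v||^2 = v·v = 11.
Deficit = 11 − 96/11 = 25/11 ≥ 0, confirming Bessel's inequality. (The deficit equals ||v − Σ <v,e_j> e_j||^2, the squared distance from v to span{e_j}.)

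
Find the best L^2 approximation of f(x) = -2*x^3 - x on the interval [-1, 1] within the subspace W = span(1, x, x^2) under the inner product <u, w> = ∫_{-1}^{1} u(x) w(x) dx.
g(x) = -11*x/5

The best approximation g ∈ W is the orthogonal projection of f onto W. Writing g = a_0 + a_1 x + a_2 x^2, the coefficients solve the normal equations G · a = b where
  G_{ij} = <φ_i, φ_j> and b_i = <f, φ_i>, with φ_0 = 1, φ_1 = x, φ_2 = x^2.
G =
  [2, 0, 2/3]
  [0, 2/3, 0]
  [2/3, 0, 2/5],
b = (0, -22/15, 0).
Solving gives a_0 = 0, a_1 = -11/5, a_2 = 0, so
  g(x) = -11*x/5.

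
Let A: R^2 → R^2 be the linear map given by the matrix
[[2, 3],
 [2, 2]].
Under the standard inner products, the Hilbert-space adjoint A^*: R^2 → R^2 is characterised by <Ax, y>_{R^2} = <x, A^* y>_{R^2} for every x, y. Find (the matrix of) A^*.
A^* = A^T =
[[2, 2],
 [3, 2]]

For real matrices with standard dot products, the defining identity <Ax, y> = <x, A^* y> gives (Ax)^T y = x^T (A^*) y, i.e. x^T A^T y = x^T (A^*) y. Since this holds for all x, y, we must have A^* = A^T. Therefore
A^* =
[[2, 2],
 [3, 2]].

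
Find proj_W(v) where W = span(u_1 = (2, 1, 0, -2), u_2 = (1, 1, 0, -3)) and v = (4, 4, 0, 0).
proj_W(v) = (14/3, 4/3, 0, -2/3)

Set up U = [u_1 | ... | u_2] ∈ R^(4×2). The projector onto W = col(U) is P = U (U^T U)^(-1) U^T.
Compute U^T U =
  [9, 9]
  [9, 11],
and U^T v = (12, 8).
Solve U^T U · c = U^T v for the coefficients: c = (10/3, -2). The projection is proj_W(v) = U c.
Check: (v - proj_W(v)) · u_1 = 0  (should be 0).
Check: (v - proj_W(v)) · u_2 = 0  (should be 0).
Result: proj_W(v) = (14/3, 4/3, 0, -2/3).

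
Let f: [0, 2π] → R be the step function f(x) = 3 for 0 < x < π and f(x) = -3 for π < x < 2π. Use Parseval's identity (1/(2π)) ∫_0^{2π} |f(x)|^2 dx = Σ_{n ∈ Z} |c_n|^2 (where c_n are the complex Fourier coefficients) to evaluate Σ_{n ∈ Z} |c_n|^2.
Σ |c_n|^2 = 9

Parseval equates the L^2 energy of f (normalised by 1/(2π)) with the ℓ^2 sum of its Fourier coefficients: (1/(2π)) ∫_0^{2π} |f|^2 = Σ |c_n|^2.
Compute the left side: (1/(2π)) [∫_0^π 3^2 dx + ∫_π^{2π} (-3)^2 dx] = (1/(2π)) · (9π + 9π) = (9 + 9)/2 = 9.
So Σ_{n ∈ Z} |c_n|^2 = 9.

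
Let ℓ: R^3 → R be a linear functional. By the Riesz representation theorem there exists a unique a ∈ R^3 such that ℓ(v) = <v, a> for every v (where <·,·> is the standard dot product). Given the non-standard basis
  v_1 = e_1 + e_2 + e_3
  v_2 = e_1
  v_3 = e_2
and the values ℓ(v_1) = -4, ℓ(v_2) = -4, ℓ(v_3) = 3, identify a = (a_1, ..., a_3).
a = (-4, 3, -3)

Write a = (a_1, ..., a_3) in the standard basis. For each basis vector v_i, ℓ(v_i) = <v_i, a> is a linear equation in the a_j's. Collect the n equations into a matrix system V a = ℓ, where row i of V is v_i (expressed in the standard basis). Since V is invertible (lower-triangular with 1s on the diagonal, up to permutation), solve by back-substitution:
  V =
[[1, 1, 1],
 [1, 0, 0],
 [0, 1, 0]]
  V a = (-4, -4, 3)
Solving gives a = (-4, 3, -3).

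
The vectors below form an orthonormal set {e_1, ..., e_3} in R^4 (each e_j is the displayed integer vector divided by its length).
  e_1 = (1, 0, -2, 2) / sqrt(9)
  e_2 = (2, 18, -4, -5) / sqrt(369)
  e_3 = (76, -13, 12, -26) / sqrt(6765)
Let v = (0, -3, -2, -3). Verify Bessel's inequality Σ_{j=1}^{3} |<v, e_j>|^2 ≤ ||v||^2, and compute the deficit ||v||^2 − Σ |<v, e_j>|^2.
Σ |<v, e_j>|^2 = 238/55; ||v||^2 = 22; deficit = 972/55

Write each e_j = u_j / sqrt(<u_j, u_j>) where u_j is the displayed integer vector. Then <v, e_j> = <v, u_j> / sqrt(<u_j, u_j>), so |<v, e_j>|^2 = <v, u_j>^2 / <u_j, u_j>.
Coefficients: <v, e_1> = -2/sqrt(9), <v, e_2> = -31/sqrt(369), <v, e_3> = 93/sqrt(6765).
Square and sum: Σ |<v, e_j>|^2 = 238/55.
Compute ||v||^2 = v·v = 22.
Deficit = 22 − 238/55 = 972/55 ≥ 0, confirming Bessel's inequality. (The deficit equals ||v − Σ <v,e_j> e_j||^2, the squared distance from v to span{e_j}.)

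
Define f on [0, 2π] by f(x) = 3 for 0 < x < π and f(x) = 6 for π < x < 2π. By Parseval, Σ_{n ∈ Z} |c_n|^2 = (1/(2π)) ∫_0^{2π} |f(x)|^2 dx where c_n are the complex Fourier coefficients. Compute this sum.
Σ |c_n|^2 = 45/2

Parseval equates the L^2 energy of f (normalised by 1/(2π)) with the ℓ^2 sum of its Fourier coefficients: (1/(2π)) ∫_0^{2π} |f|^2 = Σ |c_n|^2.
Compute the left side: (1/(2π)) [∫_0^π 3^2 dx + ∫_π^{2π} 6^2 dx] = (1/(2π)) · (9π + 36π) = (9 + 36)/2 = 45/2.
So Σ_{n ∈ Z} |c_n|^2 = 45/2.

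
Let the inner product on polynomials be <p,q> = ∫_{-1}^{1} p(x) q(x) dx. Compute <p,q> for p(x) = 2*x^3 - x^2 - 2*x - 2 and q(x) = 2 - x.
<p,q> = -44/5

Expand the product: p(x)·q(x) = -2*x^4 + 5*x^3 - 2*x - 4.
∫_{-1}^{1} of each monomial x^k gives [2/(k+1) if k even, 0 if k odd]. Integrating term-by-term (or equivalently evaluating the antiderivative F(x) = -2*x^5/5 + 5*x^4/4 - x^2 - 4*x at the endpoints):
  F(1) − F(−1) = -83/20 − (93/20) = -44/5.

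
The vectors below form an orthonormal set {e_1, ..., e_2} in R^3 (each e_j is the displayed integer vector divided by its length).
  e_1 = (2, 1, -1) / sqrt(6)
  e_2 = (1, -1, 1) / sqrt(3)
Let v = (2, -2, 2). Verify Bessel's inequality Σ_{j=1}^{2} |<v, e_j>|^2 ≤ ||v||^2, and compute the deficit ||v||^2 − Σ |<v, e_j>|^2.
Σ |<v, e_j>|^2 = 12; ||v||^2 = 12; deficit = 0

Write each e_j = u_j / sqrt(<u_j, u_j>) where u_j is the displayed integer vector. Then <v, e_j> = <v, u_j> / sqrt(<u_j, u_j>), so |<v, e_j>|^2 = <v, u_j>^2 / <u_j, u_j>.
Coefficients: <v, e_1> = 0/sqrt(6), <v, e_2> = 6/sqrt(3).
Square and sum: Σ |<v, e_j>|^2 = 12.
Compute ||v||^2 = v·v = 12.
Deficit = 12 − 12 = 0 ≥ 0, confirming Bessel's inequality. (The deficit equals ||v − Σ <v,e_j> e_j||^2, the squared distance from v to span{e_j}.)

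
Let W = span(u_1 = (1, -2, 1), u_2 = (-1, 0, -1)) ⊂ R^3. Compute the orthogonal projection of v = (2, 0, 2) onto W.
proj_W(v) = (2, 0, 2)

Set up U = [u_1 | ... | u_2] ∈ R^(3×2). The projector onto W = col(U) is P = U (U^T U)^(-1) U^T.
Compute U^T U =
  [6, -2]
  [-2, 2],
and U^T v = (4, -4).
Solve U^T U · c = U^T v for the coefficients: c = (0, -2). The projection is proj_W(v) = U c.
Check: (v - proj_W(v)) · u_1 = 0  (should be 0).
Check: (v - proj_W(v)) · u_2 = 0  (should be 0).
Result: proj_W(v) = (2, 0, 2).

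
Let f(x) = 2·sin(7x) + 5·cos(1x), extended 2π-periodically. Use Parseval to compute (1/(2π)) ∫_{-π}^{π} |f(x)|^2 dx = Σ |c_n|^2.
Σ |c_n|^2 = 29/2

Expand |f|^2 and use orthogonality of {sin(nx), cos(mx)} on [-π, π]:
  ∫_{-π}^{π} sin(nx)^2 dx = π, ∫ cos(mx)^2 dx = π, and cross terms integrate to 0.
So ∫_{-π}^{π} f(x)^2 dx = 2^2 · π + 5^2 · π = (4 + 25)π.
Divide by 2π: (4 + 25)/2 = 29/2.
By Parseval, this equals Σ |c_n|^2.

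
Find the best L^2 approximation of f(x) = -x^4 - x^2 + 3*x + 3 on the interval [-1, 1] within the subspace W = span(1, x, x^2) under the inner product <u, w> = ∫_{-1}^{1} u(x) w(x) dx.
g(x) = -13*x^2/7 + 3*x + 108/35

The best approximation g ∈ W is the orthogonal projection of f onto W. Writing g = a_0 + a_1 x + a_2 x^2, the coefficients solve the normal equations G · a = b where
  G_{ij} = <φ_i, φ_j> and b_i = <f, φ_i>, with φ_0 = 1, φ_1 = x, φ_2 = x^2.
G =
  [2, 0, 2/3]
  [0, 2/3, 0]
  [2/3, 0, 2/5],
b = (74/15, 2, 46/35).
Solving gives a_0 = 108/35, a_1 = 3, a_2 = -13/7, so
  g(x) = -13*x^2/7 + 3*x + 108/35.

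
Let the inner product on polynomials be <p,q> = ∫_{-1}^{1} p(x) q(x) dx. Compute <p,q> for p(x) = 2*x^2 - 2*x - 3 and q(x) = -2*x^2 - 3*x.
<p,q> = 32/5

Expand the product: p(x)·q(x) = -4*x^4 - 2*x^3 + 12*x^2 + 9*x.
∫_{-1}^{1} of each monomial x^k gives [2/(k+1) if k even, 0 if k odd]. Integrating term-by-term (or equivalently evaluating the antiderivative F(x) = -4*x^5/5 - x^4/2 + 4*x^3 + 9*x^2/2 at the endpoints):
  F(1) − F(−1) = 36/5 − (4/5) = 32/5.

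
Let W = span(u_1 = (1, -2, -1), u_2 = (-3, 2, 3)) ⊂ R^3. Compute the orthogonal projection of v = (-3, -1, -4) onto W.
proj_W(v) = (1/2, -1, -1/2)

Set up U = [u_1 | ... | u_2] ∈ R^(3×2). The projector onto W = col(U) is P = U (U^T U)^(-1) U^T.
Compute U^T U =
  [6, -10]
  [-10, 22],
and U^T v = (3, -5).
Solve U^T U · c = U^T v for the coefficients: c = (1/2, 0). The projection is proj_W(v) = U c.
Check: (v - proj_W(v)) · u_1 = 0  (should be 0).
Check: (v - proj_W(v)) · u_2 = 0  (should be 0).
Result: proj_W(v) = (1/2, -1, -1/2).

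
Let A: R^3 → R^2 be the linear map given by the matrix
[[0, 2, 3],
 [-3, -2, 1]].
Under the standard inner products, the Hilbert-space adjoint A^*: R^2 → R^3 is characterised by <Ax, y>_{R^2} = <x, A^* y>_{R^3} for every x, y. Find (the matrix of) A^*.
A^* = A^T =
[[0, -3],
 [2, -2],
 [3, 1]]

For real matrices with standard dot products, the defining identity <Ax, y> = <x, A^* y> gives (Ax)^T y = x^T (A^*) y, i.e. x^T A^T y = x^T (A^*) y. Since this holds for all x, y, we must have A^* = A^T. Therefore
A^* =
[[0, -3],
 [2, -2],
 [3, 1]].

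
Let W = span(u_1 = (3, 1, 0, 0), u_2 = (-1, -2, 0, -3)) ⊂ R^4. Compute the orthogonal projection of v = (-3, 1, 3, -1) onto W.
proj_W(v) = (-12/5, -4/5, 0, 0)

Set up U = [u_1 | ... | u_2] ∈ R^(4×2). The projector onto W = col(U) is P = U (U^T U)^(-1) U^T.
Compute U^T U =
  [10, -5]
  [-5, 14],
and U^T v = (-8, 4).
Solve U^T U · c = U^T v for the coefficients: c = (-4/5, 0). The projection is proj_W(v) = U c.
Check: (v - proj_W(v)) · u_1 = 0  (should be 0).
Check: (v - proj_W(v)) · u_2 = 0  (should be 0).
Result: proj_W(v) = (-12/5, -4/5, 0, 0).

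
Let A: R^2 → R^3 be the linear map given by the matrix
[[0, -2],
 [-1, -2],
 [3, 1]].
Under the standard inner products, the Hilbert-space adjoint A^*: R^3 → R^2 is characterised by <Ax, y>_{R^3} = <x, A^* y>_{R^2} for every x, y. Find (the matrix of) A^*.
A^* = A^T =
[[0, -1, 3],
 [-2, -2, 1]]

For real matrices with standard dot products, the defining identity <Ax, y> = <x, A^* y> gives (Ax)^T y = x^T (A^*) y, i.e. x^T A^T y = x^T (A^*) y. Since this holds for all x, y, we must have A^* = A^T. Therefore
A^* =
[[0, -1, 3],
 [-2, -2, 1]].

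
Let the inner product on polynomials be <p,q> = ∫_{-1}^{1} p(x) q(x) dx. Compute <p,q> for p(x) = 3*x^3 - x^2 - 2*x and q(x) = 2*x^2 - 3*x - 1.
<p,q> = 4/15

Expand the product: p(x)·q(x) = 6*x^5 - 11*x^4 - 4*x^3 + 7*x^2 + 2*x.
∫_{-1}^{1} of each monomial x^k gives [2/(k+1) if k even, 0 if k odd]. Integrating term-by-term (or equivalently evaluating the antiderivative F(x) = x^6 - 11*x^5/5 - x^4 + 7*x^3/3 + x^2 at the endpoints):
  F(1) − F(−1) = 17/15 − (13/15) = 4/15.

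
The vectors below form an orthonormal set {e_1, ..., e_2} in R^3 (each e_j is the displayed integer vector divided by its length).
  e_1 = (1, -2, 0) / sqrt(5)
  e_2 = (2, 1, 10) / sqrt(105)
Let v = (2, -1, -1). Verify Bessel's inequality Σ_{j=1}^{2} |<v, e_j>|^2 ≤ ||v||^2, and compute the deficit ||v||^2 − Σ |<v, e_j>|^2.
Σ |<v, e_j>|^2 = 11/3; ||v||^2 = 6; deficit = 7/3

Write each e_j = u_j / sqrt(<u_j, u_j>) where u_j is the displayed integer vector. Then <v, e_j> = <v, u_j> / sqrt(<u_j, u_j>), so |<v, e_j>|^2 = <v, u_j>^2 / <u_j, u_j>.
Coefficients: <v, e_1> = 4/sqrt(5), <v, e_2> = -7/sqrt(105).
Square and sum: Σ |<v, e_j>|^2 = 11/3.
Compute ||v||^2 = v·v = 6.
Deficit = 6 − 11/3 = 7/3 ≥ 0, confirming Bessel's inequality. (The deficit equals ||v − Σ <v,e_j> e_j||^2, the squared distance from v to span{e_j}.)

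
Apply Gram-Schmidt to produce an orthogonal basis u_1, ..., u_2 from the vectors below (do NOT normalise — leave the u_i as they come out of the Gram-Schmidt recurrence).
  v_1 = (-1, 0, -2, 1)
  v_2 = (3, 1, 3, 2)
Orthogonal basis:
  u_1 = (-1, 0, -2, 1)
  u_2 = (11/6, 1, 2/3, 19/6)

Apply the Gram-Schmidt recurrence
  u_1 = v_1
  u_i = v_i − Σ_{j<i} ((v_i · u_j) / (u_j · u_j)) · u_j.

Step by step this gives:
  u_1 = (-1, 0, -2, 1)
  u_2 = (11/6, 1, 2/3, 19/6)

Orthogonality check:
  u_2 · u_1 = 0 (should be 0)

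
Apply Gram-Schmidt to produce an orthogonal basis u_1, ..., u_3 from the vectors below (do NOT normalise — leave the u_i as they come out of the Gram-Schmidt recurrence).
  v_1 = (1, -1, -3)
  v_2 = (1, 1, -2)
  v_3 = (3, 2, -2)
Orthogonal basis:
  u_1 = (1, -1, -3)
  u_2 = (5/11, 17/11, -4/11)
  u_3 = (3/2, -3/10, 3/5)

Apply the Gram-Schmidt recurrence
  u_1 = v_1
  u_i = v_i − Σ_{j<i} ((v_i · u_j) / (u_j · u_j)) · u_j.

Step by step this gives:
  u_1 = (1, -1, -3)
  u_2 = (5/11, 17/11, -4/11)
  u_3 = (3/2, -3/10, 3/5)

Orthogonality check:
  u_2 · u_1 = 0 (should be 0)
  u_3 · u_1 = 0 (should be 0)
  u_3 · u_2 = 0 (should be 0)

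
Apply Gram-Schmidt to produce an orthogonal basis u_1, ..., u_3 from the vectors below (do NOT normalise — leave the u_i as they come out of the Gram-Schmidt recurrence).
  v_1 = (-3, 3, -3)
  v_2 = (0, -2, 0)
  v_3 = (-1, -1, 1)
Orthogonal basis:
  u_1 = (-3, 3, -3)
  u_2 = (-2/3, -4/3, -2/3)
  u_3 = (-1, 0, 1)

Apply the Gram-Schmidt recurrence
  u_1 = v_1
  u_i = v_i − Σ_{j<i} ((v_i · u_j) / (u_j · u_j)) · u_j.

Step by step this gives:
  u_1 = (-3, 3, -3)
  u_2 = (-2/3, -4/3, -2/3)
  u_3 = (-1, 0, 1)

Orthogonality check:
  u_2 · u_1 = 0 (should be 0)
  u_3 · u_1 = 0 (should be 0)
  u_3 · u_2 = 0 (should be 0)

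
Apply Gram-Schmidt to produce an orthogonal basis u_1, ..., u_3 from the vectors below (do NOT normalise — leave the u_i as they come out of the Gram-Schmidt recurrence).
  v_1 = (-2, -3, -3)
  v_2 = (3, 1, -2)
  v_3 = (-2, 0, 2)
Orthogonal basis:
  u_1 = (-2, -3, -3)
  u_2 = (30/11, 13/22, -53/22)
  u_3 = (-36/299, 4/23, -28/299)

Apply the Gram-Schmidt recurrence
  u_1 = v_1
  u_i = v_i − Σ_{j<i} ((v_i · u_j) / (u_j · u_j)) · u_j.

Step by step this gives:
  u_1 = (-2, -3, -3)
  u_2 = (30/11, 13/22, -53/22)
  u_3 = (-36/299, 4/23, -28/299)

Orthogonality check:
  u_2 · u_1 = 0 (should be 0)
  u_3 · u_1 = 0 (should be 0)
  u_3 · u_2 = 0 (should be 0)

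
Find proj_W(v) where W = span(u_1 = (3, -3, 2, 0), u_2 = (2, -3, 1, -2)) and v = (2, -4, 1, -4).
proj_W(v) = (225/107, -435/107, 80/107, -420/107)

Set up U = [u_1 | ... | u_2] ∈ R^(4×2). The projector onto W = col(U) is P = U (U^T U)^(-1) U^T.
Compute U^T U =
  [22, 17]
  [17, 18],
and U^T v = (20, 25).
Solve U^T U · c = U^T v for the coefficients: c = (-65/107, 210/107). The projection is proj_W(v) = U c.
Check: (v - proj_W(v)) · u_1 = 0  (should be 0).
Check: (v - proj_W(v)) · u_2 = 0  (should be 0).
Result: proj_W(v) = (225/107, -435/107, 80/107, -420/107).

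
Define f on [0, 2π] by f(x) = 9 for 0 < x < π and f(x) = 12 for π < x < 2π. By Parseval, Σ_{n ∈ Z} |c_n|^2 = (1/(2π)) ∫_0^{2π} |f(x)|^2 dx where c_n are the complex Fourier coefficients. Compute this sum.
Σ |c_n|^2 = 225/2

Parseval equates the L^2 energy of f (normalised by 1/(2π)) with the ℓ^2 sum of its Fourier coefficients: (1/(2π)) ∫_0^{2π} |f|^2 = Σ |c_n|^2.
Compute the left side: (1/(2π)) [∫_0^π 9^2 dx + ∫_π^{2π} 12^2 dx] = (1/(2π)) · (81π + 144π) = (81 + 144)/2 = 225/2.
So Σ_{n ∈ Z} |c_n|^2 = 225/2.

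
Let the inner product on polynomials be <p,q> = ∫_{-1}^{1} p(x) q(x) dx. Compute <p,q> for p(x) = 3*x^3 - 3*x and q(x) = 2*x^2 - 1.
<p,q> = 0

Expand the product: p(x)·q(x) = 6*x^5 - 9*x^3 + 3*x.
∫_{-1}^{1} of each monomial x^k gives [2/(k+1) if k even, 0 if k odd]. Integrating term-by-term (or equivalently evaluating the antiderivative F(x) = x^6 - 9*x^4/4 + 3*x^2/2 at the endpoints):
  F(1) − F(−1) = 1/4 − (1/4) = 0.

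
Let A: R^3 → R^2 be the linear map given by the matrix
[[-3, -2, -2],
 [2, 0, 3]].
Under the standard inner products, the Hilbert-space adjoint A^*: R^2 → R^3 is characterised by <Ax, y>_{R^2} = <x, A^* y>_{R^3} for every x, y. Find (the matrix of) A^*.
A^* = A^T =
[[-3, 2],
 [-2, 0],
 [-2, 3]]

For real matrices with standard dot products, the defining identity <Ax, y> = <x, A^* y> gives (Ax)^T y = x^T (A^*) y, i.e. x^T A^T y = x^T (A^*) y. Since this holds for all x, y, we must have A^* = A^T. Therefore
A^* =
[[-3, 2],
 [-2, 0],
 [-2, 3]].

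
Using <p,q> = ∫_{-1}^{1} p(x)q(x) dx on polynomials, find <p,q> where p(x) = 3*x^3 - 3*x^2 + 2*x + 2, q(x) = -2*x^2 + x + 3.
<p,q> = 124/15

Expand the product: p(x)·q(x) = -6*x^5 + 9*x^4 + 2*x^3 - 11*x^2 + 8*x + 6.
∫_{-1}^{1} of each monomial x^k gives [2/(k+1) if k even, 0 if k odd]. Integrating term-by-term (or equivalently evaluating the antiderivative F(x) = -x^6 + 9*x^5/5 + x^4/2 - 11*x^3/3 + 4*x^2 + 6*x at the endpoints):
  F(1) − F(−1) = 229/30 − (-19/30) = 124/15.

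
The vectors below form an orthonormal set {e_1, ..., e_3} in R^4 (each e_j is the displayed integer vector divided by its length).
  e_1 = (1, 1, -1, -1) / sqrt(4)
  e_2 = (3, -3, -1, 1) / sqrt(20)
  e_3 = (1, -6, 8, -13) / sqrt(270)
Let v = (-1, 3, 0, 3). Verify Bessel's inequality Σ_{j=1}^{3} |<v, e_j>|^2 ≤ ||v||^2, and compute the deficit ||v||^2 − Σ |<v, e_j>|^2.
Σ |<v, e_j>|^2 = 905/54; ||v||^2 = 19; deficit = 121/54

Write each e_j = u_j / sqrt(<u_j, u_j>) where u_j is the displayed integer vector. Then <v, e_j> = <v, u_j> / sqrt(<u_j, u_j>), so |<v, e_j>|^2 = <v, u_j>^2 / <u_j, u_j>.
Coefficients: <v, e_1> = -1/sqrt(4), <v, e_2> = -9/sqrt(20), <v, e_3> = -58/sqrt(270).
Square and sum: Σ |<v, e_j>|^2 = 905/54.
Compute ||v||^2 = v·v = 19.
Deficit = 19 − 905/54 = 121/54 ≥ 0, confirming Bessel's inequality. (The deficit equals ||v − Σ <v,e_j> e_j||^2, the squared distance from v to span{e_j}.)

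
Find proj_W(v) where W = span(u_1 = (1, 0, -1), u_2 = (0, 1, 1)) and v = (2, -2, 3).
proj_W(v) = (-1/3, 1/3, 2/3)

Set up U = [u_1 | ... | u_2] ∈ R^(3×2). The projector onto W = col(U) is P = U (U^T U)^(-1) U^T.
Compute U^T U =
  [2, -1]
  [-1, 2],
and U^T v = (-1, 1).
Solve U^T U · c = U^T v for the coefficients: c = (-1/3, 1/3). The projection is proj_W(v) = U c.
Check: (v - proj_W(v)) · u_1 = 0  (should be 0).
Check: (v - proj_W(v)) · u_2 = 0  (should be 0).
Result: proj_W(v) = (-1/3, 1/3, 2/3).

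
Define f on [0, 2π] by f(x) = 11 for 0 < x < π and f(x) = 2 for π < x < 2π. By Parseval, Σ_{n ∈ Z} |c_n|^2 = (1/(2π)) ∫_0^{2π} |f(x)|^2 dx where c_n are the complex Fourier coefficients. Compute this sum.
Σ |c_n|^2 = 125/2

Parseval equates the L^2 energy of f (normalised by 1/(2π)) with the ℓ^2 sum of its Fourier coefficients: (1/(2π)) ∫_0^{2π} |f|^2 = Σ |c_n|^2.
Compute the left side: (1/(2π)) [∫_0^π 11^2 dx + ∫_π^{2π} 2^2 dx] = (1/(2π)) · (121π + 4π) = (121 + 4)/2 = 125/2.
So Σ_{n ∈ Z} |c_n|^2 = 125/2.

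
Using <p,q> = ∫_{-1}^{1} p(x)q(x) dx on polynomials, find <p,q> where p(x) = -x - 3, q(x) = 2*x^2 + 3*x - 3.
<p,q> = 12

Expand the product: p(x)·q(x) = -2*x^3 - 9*x^2 - 6*x + 9.
∫_{-1}^{1} of each monomial x^k gives [2/(k+1) if k even, 0 if k odd]. Integrating term-by-term (or equivalently evaluating the antiderivative F(x) = -x^4/2 - 3*x^3 - 3*x^2 + 9*x at the endpoints):
  F(1) − F(−1) = 5/2 − (-19/2) = 12.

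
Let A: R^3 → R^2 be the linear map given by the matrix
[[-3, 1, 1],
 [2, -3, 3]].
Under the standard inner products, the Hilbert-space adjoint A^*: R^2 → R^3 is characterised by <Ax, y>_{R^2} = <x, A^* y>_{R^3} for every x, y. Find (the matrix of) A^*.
A^* = A^T =
[[-3, 2],
 [1, -3],
 [1, 3]]

For real matrices with standard dot products, the defining identity <Ax, y> = <x, A^* y> gives (Ax)^T y = x^T (A^*) y, i.e. x^T A^T y = x^T (A^*) y. Since this holds for all x, y, we must have A^* = A^T. Therefore
A^* =
[[-3, 2],
 [1, -3],
 [1, 3]].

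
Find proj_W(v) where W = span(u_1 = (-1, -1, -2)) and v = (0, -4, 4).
proj_W(v) = (2/3, 2/3, 4/3)

Set up U = [u_1 | ... | u_1] ∈ R^(3×1). The projector onto W = col(U) is P = U (U^T U)^(-1) U^T.
Compute U^T U =
  [6],
and U^T v = (-4).
Solve U^T U · c = U^T v for the coefficients: c = (-2/3). The projection is proj_W(v) = U c.
Check: (v - proj_W(v)) · u_1 = 0  (should be 0).
Result: proj_W(v) = (2/3, 2/3, 4/3).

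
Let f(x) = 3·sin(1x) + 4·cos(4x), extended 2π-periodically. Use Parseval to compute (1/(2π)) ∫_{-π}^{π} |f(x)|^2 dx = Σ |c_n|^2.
Σ |c_n|^2 = 25/2

Expand |f|^2 and use orthogonality of {sin(nx), cos(mx)} on [-π, π]:
  ∫_{-π}^{π} sin(nx)^2 dx = π, ∫ cos(mx)^2 dx = π, and cross terms integrate to 0.
So ∫_{-π}^{π} f(x)^2 dx = 3^2 · π + 4^2 · π = (9 + 16)π.
Divide by 2π: (9 + 16)/2 = 25/2.
By Parseval, this equals Σ |c_n|^2.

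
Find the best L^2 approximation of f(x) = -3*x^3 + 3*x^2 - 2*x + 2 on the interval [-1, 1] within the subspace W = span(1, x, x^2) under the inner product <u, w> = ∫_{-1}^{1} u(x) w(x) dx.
g(x) = 3*x^2 - 19*x/5 + 2

The best approximation g ∈ W is the orthogonal projection of f onto W. Writing g = a_0 + a_1 x + a_2 x^2, the coefficients solve the normal equations G · a = b where
  G_{ij} = <φ_i, φ_j> and b_i = <f, φ_i>, with φ_0 = 1, φ_1 = x, φ_2 = x^2.
G =
  [2, 0, 2/3]
  [0, 2/3, 0]
  [2/3, 0, 2/5],
b = (6, -38/15, 38/15).
Solving gives a_0 = 2, a_1 = -19/5, a_2 = 3, so
  g(x) = 3*x^2 - 19*x/5 + 2.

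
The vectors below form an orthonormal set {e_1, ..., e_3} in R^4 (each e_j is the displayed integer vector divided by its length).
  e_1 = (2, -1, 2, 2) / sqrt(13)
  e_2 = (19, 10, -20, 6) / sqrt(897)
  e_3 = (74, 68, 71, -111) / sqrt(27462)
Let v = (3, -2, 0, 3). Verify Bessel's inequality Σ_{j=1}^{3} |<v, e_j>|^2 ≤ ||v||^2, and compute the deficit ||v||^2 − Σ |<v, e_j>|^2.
Σ |<v, e_j>|^2 = 8227/398; ||v||^2 = 22; deficit = 529/398

Write each e_j = u_j / sqrt(<u_j, u_j>) where u_j is the displayed integer vector. Then <v, e_j> = <v, u_j> / sqrt(<u_j, u_j>), so |<v, e_j>|^2 = <v, u_j>^2 / <u_j, u_j>.
Coefficients: <v, e_1> = 14/sqrt(13), <v, e_2> = 55/sqrt(897), <v, e_3> = -247/sqrt(27462).
Square and sum: Σ |<v, e_j>|^2 = 8227/398.
Compute ||v||^2 = v·v = 22.
Deficit = 22 − 8227/398 = 529/398 ≥ 0, confirming Bessel's inequality. (The deficit equals ||v − Σ <v,e_j> e_j||^2, the squared distance from v to span{e_j}.)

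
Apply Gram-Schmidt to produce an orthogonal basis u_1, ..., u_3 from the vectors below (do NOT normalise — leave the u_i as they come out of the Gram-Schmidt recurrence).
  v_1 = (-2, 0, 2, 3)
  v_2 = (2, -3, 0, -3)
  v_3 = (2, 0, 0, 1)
Orthogonal basis:
  u_1 = (-2, 0, 2, 3)
  u_2 = (8/17, -3, 26/17, -12/17)
  u_3 = (384/205, 12/205, 18/205, 244/205)

Apply the Gram-Schmidt recurrence
  u_1 = v_1
  u_i = v_i − Σ_{j<i} ((v_i · u_j) / (u_j · u_j)) · u_j.

Step by step this gives:
  u_1 = (-2, 0, 2, 3)
  u_2 = (8/17, -3, 26/17, -12/17)
  u_3 = (384/205, 12/205, 18/205, 244/205)

Orthogonality check:
  u_2 · u_1 = 0 (should be 0)
  u_3 · u_1 = 0 (should be 0)
  u_3 · u_2 = 0 (should be 0)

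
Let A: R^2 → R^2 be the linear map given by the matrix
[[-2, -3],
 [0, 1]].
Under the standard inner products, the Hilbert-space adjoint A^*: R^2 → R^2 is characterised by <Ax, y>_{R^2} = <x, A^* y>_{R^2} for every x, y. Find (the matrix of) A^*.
A^* = A^T =
[[-2, 0],
 [-3, 1]]

For real matrices with standard dot products, the defining identity <Ax, y> = <x, A^* y> gives (Ax)^T y = x^T (A^*) y, i.e. x^T A^T y = x^T (A^*) y. Since this holds for all x, y, we must have A^* = A^T. Therefore
A^* =
[[-2, 0],
 [-3, 1]].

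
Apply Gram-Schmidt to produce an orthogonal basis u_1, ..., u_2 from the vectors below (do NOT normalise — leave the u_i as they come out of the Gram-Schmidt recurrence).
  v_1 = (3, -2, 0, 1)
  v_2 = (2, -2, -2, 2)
Orthogonal basis:
  u_1 = (3, -2, 0, 1)
  u_2 = (-4/7, -2/7, -2, 8/7)

Apply the Gram-Schmidt recurrence
  u_1 = v_1
  u_i = v_i − Σ_{j<i} ((v_i · u_j) / (u_j · u_j)) · u_j.

Step by step this gives:
  u_1 = (3, -2, 0, 1)
  u_2 = (-4/7, -2/7, -2, 8/7)

Orthogonality check:
  u_2 · u_1 = 0 (should be 0)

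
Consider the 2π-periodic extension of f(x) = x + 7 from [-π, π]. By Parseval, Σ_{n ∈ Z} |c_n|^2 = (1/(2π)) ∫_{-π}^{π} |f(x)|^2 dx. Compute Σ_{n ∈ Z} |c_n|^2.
Σ |c_n|^2 = π^2/3 + 49

Expand and integrate term by term over [-π, π]:
  ∫ (x)^2 dx = 1·(2π^3/3); ∫ 2·1·(7)·x dx = 0 (odd integrand); ∫ 7^2 dx = 49·2π.
So (1/(2π)) ∫_{-π}^{π} (x + 7)^2 dx = 1π^2/3 + 49 = π^2/3 + 49.
Parseval ⇒ Σ |c_n|^2 = π^2/3 + 49.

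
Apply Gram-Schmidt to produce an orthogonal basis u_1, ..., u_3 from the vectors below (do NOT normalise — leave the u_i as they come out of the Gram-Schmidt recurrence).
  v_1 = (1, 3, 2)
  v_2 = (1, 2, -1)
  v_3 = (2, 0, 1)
Orthogonal basis:
  u_1 = (1, 3, 2)
  u_2 = (9/14, 13/14, -12/7)
  u_3 = (105/59, -45/59, 15/59)

Apply the Gram-Schmidt recurrence
  u_1 = v_1
  u_i = v_i − Σ_{j<i} ((v_i · u_j) / (u_j · u_j)) · u_j.

Step by step this gives:
  u_1 = (1, 3, 2)
  u_2 = (9/14, 13/14, -12/7)
  u_3 = (105/59, -45/59, 15/59)

Orthogonality check:
  u_2 · u_1 = 0 (should be 0)
  u_3 · u_1 = 0 (should be 0)
  u_3 · u_2 = 0 (should be 0)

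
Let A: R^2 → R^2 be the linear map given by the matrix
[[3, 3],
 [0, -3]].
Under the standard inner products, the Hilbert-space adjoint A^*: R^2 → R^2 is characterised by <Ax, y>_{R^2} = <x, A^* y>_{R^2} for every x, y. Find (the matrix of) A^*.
A^* = A^T =
[[3, 0],
 [3, -3]]

For real matrices with standard dot products, the defining identity <Ax, y> = <x, A^* y> gives (Ax)^T y = x^T (A^*) y, i.e. x^T A^T y = x^T (A^*) y. Since this holds for all x, y, we must have A^* = A^T. Therefore
A^* =
[[3, 0],
 [3, -3]].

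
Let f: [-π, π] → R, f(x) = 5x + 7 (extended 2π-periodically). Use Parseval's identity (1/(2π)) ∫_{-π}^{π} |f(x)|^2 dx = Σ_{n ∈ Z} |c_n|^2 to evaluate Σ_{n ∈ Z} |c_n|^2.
Σ |c_n|^2 = 25π^2/3 + 49

Expand and integrate term by term over [-π, π]:
  ∫ (5x)^2 dx = 25·(2π^3/3); ∫ 2·5·(7)·x dx = 0 (odd integrand); ∫ 7^2 dx = 49·2π.
So (1/(2π)) ∫_{-π}^{π} (5x + 7)^2 dx = 25π^2/3 + 49 = 25π^2/3 + 49.
Parseval ⇒ Σ |c_n|^2 = 25π^2/3 + 49.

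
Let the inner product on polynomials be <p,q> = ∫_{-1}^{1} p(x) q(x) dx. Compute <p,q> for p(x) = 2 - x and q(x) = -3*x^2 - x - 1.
<p,q> = -22/3

Expand the product: p(x)·q(x) = 3*x^3 - 5*x^2 - x - 2.
∫_{-1}^{1} of each monomial x^k gives [2/(k+1) if k even, 0 if k odd]. Integrating term-by-term (or equivalently evaluating the antiderivative F(x) = 3*x^4/4 - 5*x^3/3 - x^2/2 - 2*x at the endpoints):
  F(1) − F(−1) = -41/12 − (47/12) = -22/3.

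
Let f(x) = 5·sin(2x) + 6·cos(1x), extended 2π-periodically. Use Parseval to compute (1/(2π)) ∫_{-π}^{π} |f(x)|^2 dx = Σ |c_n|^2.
Σ |c_n|^2 = 61/2

Expand |f|^2 and use orthogonality of {sin(nx), cos(mx)} on [-π, π]:
  ∫_{-π}^{π} sin(nx)^2 dx = π, ∫ cos(mx)^2 dx = π, and cross terms integrate to 0.
So ∫_{-π}^{π} f(x)^2 dx = 5^2 · π + 6^2 · π = (25 + 36)π.
Divide by 2π: (25 + 36)/2 = 61/2.
By Parseval, this equals Σ |c_n|^2.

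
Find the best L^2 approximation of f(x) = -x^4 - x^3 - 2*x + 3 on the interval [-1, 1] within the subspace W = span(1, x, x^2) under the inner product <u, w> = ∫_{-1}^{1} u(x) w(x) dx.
g(x) = -6*x^2/7 - 13*x/5 + 108/35

The best approximation g ∈ W is the orthogonal projection of f onto W. Writing g = a_0 + a_1 x + a_2 x^2, the coefficients solve the normal equations G · a = b where
  G_{ij} = <φ_i, φ_j> and b_i = <f, φ_i>, with φ_0 = 1, φ_1 = x, φ_2 = x^2.
G =
  [2, 0, 2/3]
  [0, 2/3, 0]
  [2/3, 0, 2/5],
b = (28/5, -26/15, 12/7).
Solving gives a_0 = 108/35, a_1 = -13/5, a_2 = -6/7, so
  g(x) = -6*x^2/7 - 13*x/5 + 108/35.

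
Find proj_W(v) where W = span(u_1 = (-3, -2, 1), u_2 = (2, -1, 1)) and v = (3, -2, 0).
proj_W(v) = (212/75, -17/15, 91/75)

Set up U = [u_1 | ... | u_2] ∈ R^(3×2). The projector onto W = col(U) is P = U (U^T U)^(-1) U^T.
Compute U^T U =
  [14, -3]
  [-3, 6],
and U^T v = (-5, 8).
Solve U^T U · c = U^T v for the coefficients: c = (-2/25, 97/75). The projection is proj_W(v) = U c.
Check: (v - proj_W(v)) · u_1 = 0  (should be 0).
Check: (v - proj_W(v)) · u_2 = 0  (should be 0).
Result: proj_W(v) = (212/75, -17/15, 91/75).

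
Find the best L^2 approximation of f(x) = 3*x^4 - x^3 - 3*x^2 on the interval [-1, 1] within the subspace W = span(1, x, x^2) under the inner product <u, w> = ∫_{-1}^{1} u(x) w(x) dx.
g(x) = -3*x^2/7 - 3*x/5 - 9/35

The best approximation g ∈ W is the orthogonal projection of f onto W. Writing g = a_0 + a_1 x + a_2 x^2, the coefficients solve the normal equations G · a = b where
  G_{ij} = <φ_i, φ_j> and b_i = <f, φ_i>, with φ_0 = 1, φ_1 = x, φ_2 = x^2.
G =
  [2, 0, 2/3]
  [0, 2/3, 0]
  [2/3, 0, 2/5],
b = (-4/5, -2/5, -12/35).
Solving gives a_0 = -9/35, a_1 = -3/5, a_2 = -3/7, so
  g(x) = -3*x^2/7 - 3*x/5 - 9/35.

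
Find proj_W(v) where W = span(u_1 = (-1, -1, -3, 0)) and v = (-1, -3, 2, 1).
proj_W(v) = (2/11, 2/11, 6/11, 0)

Set up U = [u_1 | ... | u_1] ∈ R^(4×1). The projector onto W = col(U) is P = U (U^T U)^(-1) U^T.
Compute U^T U =
  [11],
and U^T v = (-2).
Solve U^T U · c = U^T v for the coefficients: c = (-2/11). The projection is proj_W(v) = U c.
Check: (v - proj_W(v)) · u_1 = 0  (should be 0).
Result: proj_W(v) = (2/11, 2/11, 6/11, 0).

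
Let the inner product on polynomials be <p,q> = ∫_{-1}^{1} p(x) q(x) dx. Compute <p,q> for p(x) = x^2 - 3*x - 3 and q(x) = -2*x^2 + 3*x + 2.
<p,q> = -202/15

Expand the product: p(x)·q(x) = -2*x^4 + 9*x^3 - x^2 - 15*x - 6.
∫_{-1}^{1} of each monomial x^k gives [2/(k+1) if k even, 0 if k odd]. Integrating term-by-term (or equivalently evaluating the antiderivative F(x) = -2*x^5/5 + 9*x^4/4 - x^3/3 - 15*x^2/2 - 6*x at the endpoints):
  F(1) − F(−1) = -719/60 − (89/60) = -202/15.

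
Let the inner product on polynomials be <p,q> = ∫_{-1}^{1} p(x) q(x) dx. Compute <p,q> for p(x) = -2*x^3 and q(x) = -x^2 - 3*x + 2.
<p,q> = 12/5

Expand the product: p(x)·q(x) = 2*x^5 + 6*x^4 - 4*x^3.
∫_{-1}^{1} of each monomial x^k gives [2/(k+1) if k even, 0 if k odd]. Integrating term-by-term (or equivalently evaluating the antiderivative F(x) = x^6/3 + 6*x^5/5 - x^4 at the endpoints):
  F(1) − F(−1) = 8/15 − (-28/15) = 12/5.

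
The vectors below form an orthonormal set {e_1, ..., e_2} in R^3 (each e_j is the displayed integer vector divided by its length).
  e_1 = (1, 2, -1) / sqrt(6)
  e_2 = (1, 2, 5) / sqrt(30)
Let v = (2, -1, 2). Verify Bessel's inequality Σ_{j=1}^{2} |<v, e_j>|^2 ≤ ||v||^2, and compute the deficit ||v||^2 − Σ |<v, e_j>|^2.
Σ |<v, e_j>|^2 = 4; ||v||^2 = 9; deficit = 5

Write each e_j = u_j / sqrt(<u_j, u_j>) where u_j is the displayed integer vector. Then <v, e_j> = <v, u_j> / sqrt(<u_j, u_j>), so |<v, e_j>|^2 = <v, u_j>^2 / <u_j, u_j>.
Coefficients: <v, e_1> = -2/sqrt(6), <v, e_2> = 10/sqrt(30).
Square and sum: Σ |<v, e_j>|^2 = 4.
Compute ||v||^2 = v·v = 9.
Deficit = 9 − 4 = 5 ≥ 0, confirming Bessel's inequality. (The deficit equals ||v − Σ <v,e_j> e_j||^2, the squared distance from v to span{e_j}.)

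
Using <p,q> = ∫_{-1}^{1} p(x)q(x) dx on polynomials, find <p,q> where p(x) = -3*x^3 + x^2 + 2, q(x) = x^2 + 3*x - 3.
<p,q> = -238/15

Expand the product: p(x)·q(x) = -3*x^5 - 8*x^4 + 12*x^3 - x^2 + 6*x - 6.
∫_{-1}^{1} of each monomial x^k gives [2/(k+1) if k even, 0 if k odd]. Integrating term-by-term (or equivalently evaluating the antiderivative F(x) = -x^6/2 - 8*x^5/5 + 3*x^4 - x^3/3 + 3*x^2 - 6*x at the endpoints):
  F(1) − F(−1) = -73/30 − (403/30) = -238/15.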